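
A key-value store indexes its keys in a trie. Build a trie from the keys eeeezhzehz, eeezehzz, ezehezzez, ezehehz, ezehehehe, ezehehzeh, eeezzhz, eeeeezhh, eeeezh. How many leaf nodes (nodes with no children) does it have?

A leaf is a node with no children — equivalently, the end of a word that is not a proper prefix of any other stored word.
Those words: "eeeeezhh", "eeeezhzehz", "eeezehzz", "eeezzhz", "ezehehehe", "ezehehzeh", "ezehezzez"
Leaf count: 7

7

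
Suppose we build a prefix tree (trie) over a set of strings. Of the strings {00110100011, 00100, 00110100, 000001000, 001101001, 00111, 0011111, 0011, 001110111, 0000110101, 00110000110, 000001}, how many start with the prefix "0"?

12

Walk to "0"; the words in its subtree are exactly those with that prefix.
Words under "0": 000001, 000001000, 0000110101, 00100, 0011, 00110000110, 00110100, 00110100011, 001101001, 00111, 001110111, 0011111
Count: 12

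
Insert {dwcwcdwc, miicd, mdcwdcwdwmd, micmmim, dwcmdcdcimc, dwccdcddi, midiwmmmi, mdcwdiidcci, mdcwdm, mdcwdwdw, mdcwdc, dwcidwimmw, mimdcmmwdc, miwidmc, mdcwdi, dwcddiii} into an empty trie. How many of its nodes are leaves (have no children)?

14

Leaves are exactly the stored words that no other stored word extends.
Those words: "dwccdcddi", "dwcddiii", "dwcidwimmw", "dwcmdcdcimc", "dwcwcdwc", "mdcwdcwdwmd", "mdcwdiidcci", "mdcwdm", "mdcwdwdw", "micmmim", "midiwmmmi", "miicd", "mimdcmmwdc", "miwidmc"
Leaf count: 14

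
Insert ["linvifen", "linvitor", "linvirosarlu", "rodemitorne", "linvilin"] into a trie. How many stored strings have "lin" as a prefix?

Traverse to the node for "lin", then collect every word in that subtree.
Words under "lin": linvifen, linvilin, linvirosarlu, linvitor
Count: 4

4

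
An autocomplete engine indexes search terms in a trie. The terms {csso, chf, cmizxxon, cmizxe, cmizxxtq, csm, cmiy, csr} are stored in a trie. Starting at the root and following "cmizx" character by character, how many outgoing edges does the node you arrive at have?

Follow the path "cmizx" to its node, then look at its outgoing edges.
Characters that immediately follow "cmizx" among the stored strings: {e, x}.
That node has 2 child edges.

2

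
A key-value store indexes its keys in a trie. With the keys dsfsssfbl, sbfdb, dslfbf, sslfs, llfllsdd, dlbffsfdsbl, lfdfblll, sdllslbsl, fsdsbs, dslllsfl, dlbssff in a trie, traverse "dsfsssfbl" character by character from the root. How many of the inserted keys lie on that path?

Check each prefix of "dsfsssfbl" against the stored set — each match is an end-marker on the path.
Prefixes of the query that are stored words: "dsfsssfbl"
Count: 1

1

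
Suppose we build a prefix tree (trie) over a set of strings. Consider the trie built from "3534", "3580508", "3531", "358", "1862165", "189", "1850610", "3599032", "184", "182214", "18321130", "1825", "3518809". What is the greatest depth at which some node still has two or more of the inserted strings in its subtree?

3

Equivalently: take the maximum, over all pairs, of their longest common prefix length.
e.g. "182214" and "1825" share the prefix "182" of length 3; no pair shares a longer one.
Longest shared-prefix length: 3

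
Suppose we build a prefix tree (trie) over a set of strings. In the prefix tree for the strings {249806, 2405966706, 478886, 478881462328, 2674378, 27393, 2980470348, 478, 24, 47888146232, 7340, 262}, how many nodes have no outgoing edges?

A leaf is a node with no children — equivalently, the end of a word that is not a proper prefix of any other stored word.
Those words: "2405966706", "249806", "262", "2674378", "27393", "2980470348", "478881462328", "478886", "7340"
Leaf count: 9

9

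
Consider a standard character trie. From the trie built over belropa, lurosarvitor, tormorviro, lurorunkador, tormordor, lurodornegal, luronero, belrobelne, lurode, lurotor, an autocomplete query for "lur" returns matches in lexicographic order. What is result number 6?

Filter for "lur…" and sort: "lurode", "lurodornegal", "luronero", "lurorunkador", "lurosarvitor", "lurotor"
The 6th is lurotor.

lurotor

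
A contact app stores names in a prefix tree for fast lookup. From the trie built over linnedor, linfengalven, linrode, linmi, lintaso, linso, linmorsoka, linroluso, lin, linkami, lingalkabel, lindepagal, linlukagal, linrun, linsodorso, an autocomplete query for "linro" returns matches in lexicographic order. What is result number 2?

linroluso

Filter for "linro…" and sort: "linrode", "linroluso"
The 2nd is linroluso.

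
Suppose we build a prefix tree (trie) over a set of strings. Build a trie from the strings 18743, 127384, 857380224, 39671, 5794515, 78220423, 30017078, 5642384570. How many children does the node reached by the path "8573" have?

1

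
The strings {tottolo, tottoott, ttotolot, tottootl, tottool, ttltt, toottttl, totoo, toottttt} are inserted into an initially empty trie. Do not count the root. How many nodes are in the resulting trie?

31

Trie structure (* marks end of a word):
(root)
└─ t
   ├─ o
   │  ├─ o
   │  │  └─ t
   │  │     └─ t
   │  │        └─ t
   │  │           └─ t
   │  │              ├─ l *
   │  │              └─ t *
   │  └─ t
   │     ├─ o
   │     │  └─ o *
   │     └─ t
   │        └─ o
   │           ├─ l
   │           │  └─ o *
   │           └─ o
   │              ├─ l *
   │              └─ t
   │                 ├─ l *
   │                 └─ t *
   └─ t
      ├─ l
      │  └─ t
      │     └─ t *
      └─ o
         └─ t
            └─ o
               └─ l
                  └─ o
                     └─ t *
Counting every labelled node above: 31.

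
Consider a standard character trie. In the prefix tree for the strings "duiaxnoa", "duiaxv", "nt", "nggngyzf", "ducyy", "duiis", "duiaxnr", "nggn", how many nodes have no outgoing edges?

A leaf is a node with no children — equivalently, the end of a word that is not a proper prefix of any other stored word.
Those words: "ducyy", "duiaxnoa", "duiaxnr", "duiaxv", "duiis", "nggngyzf", "nt"
Leaf count: 7

7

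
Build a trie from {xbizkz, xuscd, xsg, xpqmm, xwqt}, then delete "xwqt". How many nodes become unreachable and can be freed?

3

Walk "xwqt" from the leaf back toward the root, removing each node that no remaining word uses.
The suffix "wqt" (3 nodes) is used only by "xwqt"; the node for "x" still has the child "b", so pruning stops there.
Nodes removed: 3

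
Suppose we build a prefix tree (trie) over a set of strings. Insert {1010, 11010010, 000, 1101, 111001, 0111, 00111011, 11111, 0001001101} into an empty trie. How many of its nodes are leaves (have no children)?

7

A leaf is a node with no children — equivalently, the end of a word that is not a proper prefix of any other stored word.
Those words: "0001001101", "00111011", "0111", "1010", "11010010", "111001", "11111"
Leaf count: 7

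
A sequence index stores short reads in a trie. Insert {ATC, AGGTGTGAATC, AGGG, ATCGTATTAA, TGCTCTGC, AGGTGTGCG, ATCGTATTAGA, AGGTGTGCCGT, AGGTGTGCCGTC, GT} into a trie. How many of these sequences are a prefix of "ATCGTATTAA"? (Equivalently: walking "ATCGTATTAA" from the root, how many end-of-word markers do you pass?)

2

Traverse "ATCGTATTAA" character by character; count nodes along the way that are marked as word ends.
Prefixes of the query that are stored words: "ATC", "ATCGTATTAA"
Count: 2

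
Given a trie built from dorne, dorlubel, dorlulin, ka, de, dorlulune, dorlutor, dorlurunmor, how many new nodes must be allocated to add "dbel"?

3

Walking "dbel" from the root, the first 1 characters ("d") follow existing edges; "b" is the first miss.
New nodes needed: |"dbel"| − 1 = 4 − 1 = 3.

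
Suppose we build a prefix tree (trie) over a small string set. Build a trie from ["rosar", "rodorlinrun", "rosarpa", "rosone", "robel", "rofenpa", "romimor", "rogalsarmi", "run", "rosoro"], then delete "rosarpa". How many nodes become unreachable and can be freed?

A node on "rosarpa"'s path can go only if nothing else ends at it or branches off below it.
The suffix "pa" (2 nodes) is used only by "rosarpa"; "rosar" is itself a stored word, so pruning stops there.
Nodes removed: 2

2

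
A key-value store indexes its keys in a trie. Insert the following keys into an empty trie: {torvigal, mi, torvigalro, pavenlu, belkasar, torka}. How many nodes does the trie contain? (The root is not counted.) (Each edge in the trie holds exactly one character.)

29

Count nodes per top-level branch (shared prefixes stored once):
  'b'-branch (belkasar): 8 nodes
  'm'-branch (mi): 2 nodes
  'p'-branch (pavenlu): 7 nodes
  't'-branch (torka, torvigal, torvigalro): 12 nodes
Sum: 29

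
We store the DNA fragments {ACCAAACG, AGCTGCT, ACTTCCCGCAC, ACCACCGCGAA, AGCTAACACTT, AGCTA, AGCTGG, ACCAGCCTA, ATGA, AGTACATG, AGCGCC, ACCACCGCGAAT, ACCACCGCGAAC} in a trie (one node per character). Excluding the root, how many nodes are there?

Insert word by word; a character creates a node only if that edge doesn't already exist:
  "ACCAAACG" → 8 new (A, C, C, A, A, A, C, G)
  "AGCTGCT" → prefix "A" already present; 6 new (G, C, T, G, C, T)
  "ACTTCCCGCAC" → prefix "AC" already present; 9 new (T, T, C, C, C, G, C, A, C)
  "ACCACCGCGAA" → prefix "ACCA" already present; 7 new (C, C, G, C, G, A, A)
  "AGCTAACACTT" → prefix "AGCT" already present; 7 new (A, A, C, A, C, T, T)
  "AGCTA" → prefix "AGCTA" already present; 0 new (none)
  "AGCTGG" → prefix "AGCTG" already present; 1 new (G)
  "ACCAGCCTA" → prefix "ACCA" already present; 5 new (G, C, C, T, A)
  "ATGA" → prefix "A" already present; 3 new (T, G, A)
  "AGTACATG" → prefix "AG" already present; 6 new (T, A, C, A, T, G)
  "AGCGCC" → prefix "AGC" already present; 3 new (G, C, C)
  "ACCACCGCGAAT" → prefix "ACCACCGCGAA" already present; 1 new (T)
  "ACCACCGCGAAC" → prefix "ACCACCGCGAA" already present; 1 new (C)
Total nodes = 8 + 6 + 9 + 7 + 7 + 0 + 1 + 5 + 3 + 6 + 3 + 1 + 1 = 57

57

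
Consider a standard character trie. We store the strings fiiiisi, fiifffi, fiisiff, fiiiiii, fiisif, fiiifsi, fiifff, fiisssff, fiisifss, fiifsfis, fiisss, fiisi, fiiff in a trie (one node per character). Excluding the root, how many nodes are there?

For each word, the new-node count is its length minus the longest prefix already in the trie:
  "fiiiisi" → 7 new (f, i, i, i, i, s, i)
  "fiifffi" → prefix "fii" already present; 4 new (f, f, f, i)
  "fiisiff" → prefix "fii" already present; 4 new (s, i, f, f)
  "fiiiiii" → prefix "fiiii" already present; 2 new (i, i)
  "fiisif" → prefix "fiisif" already present; 0 new (none)
  "fiiifsi" → prefix "fiii" already present; 3 new (f, s, i)
  "fiifff" → prefix "fiifff" already present; 0 new (none)
  "fiisssff" → prefix "fiis" already present; 4 new (s, s, f, f)
  "fiisifss" → prefix "fiisif" already present; 2 new (s, s)
  "fiifsfis" → prefix "fiif" already present; 4 new (s, f, i, s)
  "fiisss" → prefix "fiisss" already present; 0 new (none)
  "fiisi" → prefix "fiisi" already present; 0 new (none)
  "fiiff" → prefix "fiiff" already present; 0 new (none)
Total nodes = 7 + 4 + 4 + 2 + 0 + 3 + 0 + 4 + 2 + 4 + 0 + 0 + 0 = 30

30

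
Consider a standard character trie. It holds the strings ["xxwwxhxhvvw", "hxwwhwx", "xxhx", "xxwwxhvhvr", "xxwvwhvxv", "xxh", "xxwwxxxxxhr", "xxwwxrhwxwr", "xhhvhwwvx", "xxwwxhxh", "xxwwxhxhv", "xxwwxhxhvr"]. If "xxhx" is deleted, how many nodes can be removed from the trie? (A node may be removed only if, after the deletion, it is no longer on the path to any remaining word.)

1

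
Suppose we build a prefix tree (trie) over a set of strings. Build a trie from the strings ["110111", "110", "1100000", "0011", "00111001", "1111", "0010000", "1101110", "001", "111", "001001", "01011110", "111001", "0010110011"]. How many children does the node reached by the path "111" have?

2

Walk "111" from the root, arriving at one node.
Characters that immediately follow "111" among the stored strings: {0, 1}.
That node has 2 child edges.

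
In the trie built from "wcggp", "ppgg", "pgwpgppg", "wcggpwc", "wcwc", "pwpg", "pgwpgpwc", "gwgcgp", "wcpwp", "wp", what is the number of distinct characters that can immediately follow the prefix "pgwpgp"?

The children of the "pgwpgp" node are the distinct next characters among strings starting with "pgwpgp".
Distinct next characters after "pgwpgp": p, w.
That node has 2 child edges.

2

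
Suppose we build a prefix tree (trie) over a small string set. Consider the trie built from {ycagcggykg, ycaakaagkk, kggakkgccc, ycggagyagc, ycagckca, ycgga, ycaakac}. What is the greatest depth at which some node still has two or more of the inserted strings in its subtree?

6

Look for the deepest trie node that still has at least two words in its subtree.
e.g. "ycaakaagkk" and "ycaakac" share the prefix "ycaaka" of length 6; no pair shares a longer one.
Longest shared-prefix length: 6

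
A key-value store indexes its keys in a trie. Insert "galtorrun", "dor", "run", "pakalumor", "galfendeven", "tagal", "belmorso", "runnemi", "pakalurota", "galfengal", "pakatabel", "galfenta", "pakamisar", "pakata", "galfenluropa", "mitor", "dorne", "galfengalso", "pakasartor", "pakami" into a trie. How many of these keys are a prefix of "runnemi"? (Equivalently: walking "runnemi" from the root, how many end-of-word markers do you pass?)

Traverse "runnemi" character by character; count nodes along the way that are marked as word ends.
Prefixes of the query that are stored words: "run", "runnemi"
Count: 2

2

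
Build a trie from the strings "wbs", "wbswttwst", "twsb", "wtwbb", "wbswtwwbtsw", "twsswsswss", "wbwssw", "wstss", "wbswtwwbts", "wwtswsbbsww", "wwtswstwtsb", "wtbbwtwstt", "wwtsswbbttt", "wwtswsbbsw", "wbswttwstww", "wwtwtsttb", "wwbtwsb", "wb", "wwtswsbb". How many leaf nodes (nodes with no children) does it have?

Leaves are exactly the stored words that no other stored word extends.
Those words: "twsb", "twsswsswss", "wbswttwstww", "wbswtwwbtsw", "wbwssw", "wstss", "wtbbwtwstt", "wtwbb", "wwbtwsb", "wwtsswbbttt", "wwtswsbbsww", "wwtswstwtsb", "wwtwtsttb"
Leaf count: 13

13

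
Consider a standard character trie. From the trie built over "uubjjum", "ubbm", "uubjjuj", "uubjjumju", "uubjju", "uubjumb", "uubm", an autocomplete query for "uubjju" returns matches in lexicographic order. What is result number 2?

uubjjuj

Words with prefix "uubjju", in lexicographic order: "uubjju", "uubjjuj", "uubjjum", "uubjjumju"
Position 2: uubjjuj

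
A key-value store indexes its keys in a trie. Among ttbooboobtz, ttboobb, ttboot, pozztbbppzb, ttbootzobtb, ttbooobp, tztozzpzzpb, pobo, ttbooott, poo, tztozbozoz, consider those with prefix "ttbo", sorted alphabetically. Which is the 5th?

DFS of the "ttbo" subtree visits, in order: "ttboobb", "ttbooboobtz", "ttbooobp", "ttbooott", "ttboot", "ttbootzobtb"
Position 5: ttboot

ttboot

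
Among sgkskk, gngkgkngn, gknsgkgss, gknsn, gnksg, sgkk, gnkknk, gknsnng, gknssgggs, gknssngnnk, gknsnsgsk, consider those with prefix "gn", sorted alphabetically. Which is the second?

DFS of the "gn" subtree visits, in order: "gngkgkngn", "gnkknk", "gnksg"
The 2nd is gnkknk.

gnkknk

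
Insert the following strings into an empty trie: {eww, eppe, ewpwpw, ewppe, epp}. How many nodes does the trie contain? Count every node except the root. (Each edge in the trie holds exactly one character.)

Insert word by word; a character creates a node only if that edge doesn't already exist:
  "eww" → 3 new (e, w, w)
  "eppe" → prefix "e" already present; 3 new (p, p, e)
  "ewpwpw" → prefix "ew" already present; 4 new (p, w, p, w)
  "ewppe" → prefix "ewp" already present; 2 new (p, e)
  "epp" → prefix "epp" already present; 0 new (none)
Total nodes = 3 + 3 + 4 + 2 + 0 = 12

12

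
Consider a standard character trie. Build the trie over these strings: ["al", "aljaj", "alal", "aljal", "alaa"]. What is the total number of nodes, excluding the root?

Count nodes per top-level branch (shared prefixes stored once):
  'a'-branch (al, alaa, alal, aljaj, aljal): 9 nodes
Sum: 9

9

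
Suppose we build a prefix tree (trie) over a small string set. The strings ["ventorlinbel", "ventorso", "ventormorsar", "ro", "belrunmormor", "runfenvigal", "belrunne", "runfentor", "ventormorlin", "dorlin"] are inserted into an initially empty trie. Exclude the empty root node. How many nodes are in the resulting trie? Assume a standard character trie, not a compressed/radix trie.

For each word, the new-node count is its length minus the longest prefix already in the trie:
  "ventorlinbel" → 12 new (v, e, n, t, o, r, l, i, n, b, e, l)
  "ventorso" → prefix "ventor" already present; 2 new (s, o)
  "ventormorsar" → prefix "ventor" already present; 6 new (m, o, r, s, a, r)
  "ro" → 2 new (r, o)
  "belrunmormor" → 12 new (b, e, l, r, u, n, m, o, r, m, o, r)
  "runfenvigal" → prefix "r" already present; 10 new (u, n, f, e, n, v, i, g, a, l)
  "belrunne" → prefix "belrun" already present; 2 new (n, e)
  "runfentor" → prefix "runfen" already present; 3 new (t, o, r)
  "ventormorlin" → prefix "ventormor" already present; 3 new (l, i, n)
  "dorlin" → 6 new (d, o, r, l, i, n)
Total nodes = 12 + 2 + 6 + 2 + 12 + 10 + 2 + 3 + 3 + 6 = 58

58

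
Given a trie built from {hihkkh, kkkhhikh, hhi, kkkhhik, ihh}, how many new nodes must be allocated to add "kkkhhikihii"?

4

"kkkhhik" is already a path in the trie; the remaining "ihii" must be added.
New nodes needed: |"kkkhhikihii"| − 7 = 11 − 7 = 4.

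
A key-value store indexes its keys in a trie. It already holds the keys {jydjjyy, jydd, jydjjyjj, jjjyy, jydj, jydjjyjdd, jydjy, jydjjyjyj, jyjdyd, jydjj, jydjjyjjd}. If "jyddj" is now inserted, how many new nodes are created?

1

The longest prefix of "jyddj" already in the trie is "jydd" (length 4).
New nodes needed: |"jyddj"| − 4 = 5 − 4 = 1.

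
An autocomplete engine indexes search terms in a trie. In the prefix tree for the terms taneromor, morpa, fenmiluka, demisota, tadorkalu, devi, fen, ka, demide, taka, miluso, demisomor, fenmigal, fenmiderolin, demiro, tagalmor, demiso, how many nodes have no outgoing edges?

15

Leaves are exactly the stored words that no other stored word extends.
Those words: "demide", "demiro", "demisomor", "demisota", "devi", "fenmiderolin", "fenmigal", "fenmiluka", "ka", "miluso", "morpa", "tadorkalu", "tagalmor", "taka", "taneromor"
Leaf count: 15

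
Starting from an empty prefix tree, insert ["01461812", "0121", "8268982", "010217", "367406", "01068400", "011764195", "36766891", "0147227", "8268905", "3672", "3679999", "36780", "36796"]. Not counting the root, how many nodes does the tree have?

58

Insert word by word; a character creates a node only if that edge doesn't already exist:
  "01461812" → 8 new (0, 1, 4, 6, 1, 8, 1, 2)
  "0121" → prefix "01" already present; 2 new (2, 1)
  "8268982" → 7 new (8, 2, 6, 8, 9, 8, 2)
  "010217" → prefix "01" already present; 4 new (0, 2, 1, 7)
  "367406" → 6 new (3, 6, 7, 4, 0, 6)
  "01068400" → prefix "010" already present; 5 new (6, 8, 4, 0, 0)
  "011764195" → prefix "01" already present; 7 new (1, 7, 6, 4, 1, 9, 5)
  "36766891" → prefix "367" already present; 5 new (6, 6, 8, 9, 1)
  "0147227" → prefix "014" already present; 4 new (7, 2, 2, 7)
  "8268905" → prefix "82689" already present; 2 new (0, 5)
  "3672" → prefix "367" already present; 1 new (2)
  "3679999" → prefix "367" already present; 4 new (9, 9, 9, 9)
  "36780" → prefix "367" already present; 2 new (8, 0)
  "36796" → prefix "3679" already present; 1 new (6)
Total nodes = 8 + 2 + 7 + 4 + 6 + 5 + 7 + 5 + 4 + 2 + 1 + 4 + 2 + 1 = 58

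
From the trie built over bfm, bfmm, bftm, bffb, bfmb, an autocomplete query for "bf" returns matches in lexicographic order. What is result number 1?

bffb

DFS of the "bf" subtree visits, in order: "bffb", "bfm", "bfmb", "bfmm", "bftm"
The 1st is bffb.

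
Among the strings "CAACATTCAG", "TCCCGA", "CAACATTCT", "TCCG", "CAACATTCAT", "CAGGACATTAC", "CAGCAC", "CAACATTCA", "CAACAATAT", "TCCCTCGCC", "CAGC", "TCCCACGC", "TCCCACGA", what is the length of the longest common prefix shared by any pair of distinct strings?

The deepest shared node is where two words last agree before diverging.
"CAACATTCA" and "CAACATTCAG" agree on "CAACATTCA" (9 characters) before diverging; nothing deeper is shared.
Longest shared-prefix length: 9

9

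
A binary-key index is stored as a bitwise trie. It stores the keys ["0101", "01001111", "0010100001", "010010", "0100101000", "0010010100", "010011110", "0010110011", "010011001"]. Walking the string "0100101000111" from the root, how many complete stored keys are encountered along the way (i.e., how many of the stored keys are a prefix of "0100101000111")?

Check each prefix of "0100101000111" against the stored set — each match is an end-marker on the path.
Prefixes of the query that are stored words: "010010", "0100101000"
Count: 2

2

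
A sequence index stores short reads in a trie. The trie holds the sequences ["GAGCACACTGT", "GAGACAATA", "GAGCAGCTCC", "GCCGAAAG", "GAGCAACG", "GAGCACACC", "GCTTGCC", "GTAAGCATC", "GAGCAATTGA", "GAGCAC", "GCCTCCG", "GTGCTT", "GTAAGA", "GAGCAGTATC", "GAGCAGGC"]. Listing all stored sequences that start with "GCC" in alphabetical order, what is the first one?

GCCGAAAG

DFS of the "GCC" subtree visits, in order: "GCCGAAAG", "GCCTCCG"
Position 1: GCCGAAAG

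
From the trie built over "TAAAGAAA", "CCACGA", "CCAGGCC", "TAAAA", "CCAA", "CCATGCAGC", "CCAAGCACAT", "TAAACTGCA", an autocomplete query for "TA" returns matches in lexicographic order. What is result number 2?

TAAACTGCA

Words with prefix "TA", in lexicographic order: "TAAAA", "TAAACTGCA", "TAAAGAAA"
The 2nd is TAAACTGCA.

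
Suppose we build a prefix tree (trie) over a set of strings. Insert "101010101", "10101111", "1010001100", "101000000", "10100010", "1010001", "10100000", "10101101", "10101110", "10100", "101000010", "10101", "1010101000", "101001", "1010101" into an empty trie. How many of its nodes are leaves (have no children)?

A leaf is a node with no children — equivalently, the end of a word that is not a proper prefix of any other stored word.
Those words: "101000000", "101000010", "10100010", "1010001100", "101001", "1010101000", "101010101", "10101101", "10101110", "10101111"
Leaf count: 10

10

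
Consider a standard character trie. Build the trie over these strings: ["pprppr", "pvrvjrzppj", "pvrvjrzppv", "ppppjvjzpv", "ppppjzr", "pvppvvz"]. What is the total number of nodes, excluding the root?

Count nodes per top-level branch (shared prefixes stored once):
  'p'-branch (ppppjvjzpv, ppppjzr, pprppr, pvppvvz, pvrvjrzppj, pvrvjrzppv): 31 nodes
Sum: 31

31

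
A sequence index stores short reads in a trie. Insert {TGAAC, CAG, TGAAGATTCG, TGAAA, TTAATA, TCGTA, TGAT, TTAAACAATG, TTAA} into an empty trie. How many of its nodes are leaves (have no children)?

8

A leaf is a node with no children — equivalently, the end of a word that is not a proper prefix of any other stored word.
Those words: "CAG", "TCGTA", "TGAAA", "TGAAC", "TGAAGATTCG", "TGAT", "TTAAACAATG", "TTAATA"
Leaf count: 8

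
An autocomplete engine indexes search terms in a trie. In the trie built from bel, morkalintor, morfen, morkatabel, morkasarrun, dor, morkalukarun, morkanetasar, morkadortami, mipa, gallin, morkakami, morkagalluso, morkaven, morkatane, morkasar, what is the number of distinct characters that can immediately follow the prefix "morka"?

8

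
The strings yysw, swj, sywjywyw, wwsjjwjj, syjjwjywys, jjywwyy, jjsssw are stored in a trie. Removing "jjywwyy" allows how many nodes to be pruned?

Walk "jjywwyy" from the leaf back toward the root, removing each node that no remaining word uses.
The suffix "ywwyy" (5 nodes) is used only by "jjywwyy"; the node for "jj" still has the child "s", so pruning stops there.
Nodes removed: 5

5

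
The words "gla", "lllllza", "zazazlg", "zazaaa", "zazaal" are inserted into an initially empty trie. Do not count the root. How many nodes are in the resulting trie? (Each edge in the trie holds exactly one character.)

20

Trie structure (* marks end of a word):
(root)
├─ g
│  └─ l
│     └─ a *
├─ l
│  └─ l
│     └─ l
│        └─ l
│           └─ l
│              └─ z
│                 └─ a *
└─ z
   └─ a
      └─ z
         └─ a
            ├─ a
            │  ├─ a *
            │  └─ l *
            └─ z
               └─ l
                  └─ g *
Counting every labelled node above: 20.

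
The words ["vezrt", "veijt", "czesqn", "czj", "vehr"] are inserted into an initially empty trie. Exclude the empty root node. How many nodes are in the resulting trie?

Count nodes per top-level branch (shared prefixes stored once):
  'c'-branch (czesqn, czj): 7 nodes
  'v'-branch (vehr, veijt, vezrt): 10 nodes
Sum: 17

17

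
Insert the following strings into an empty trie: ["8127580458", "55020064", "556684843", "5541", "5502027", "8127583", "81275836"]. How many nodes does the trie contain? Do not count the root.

Trace insertions, counting only characters that open a new branch:
  "8127580458" → 10 new (8, 1, 2, 7, 5, 8, 0, 4, 5, 8)
  "55020064" → 8 new (5, 5, 0, 2, 0, 0, 6, 4)
  "556684843" → prefix "55" already present; 7 new (6, 6, 8, 4, 8, 4, 3)
  "5541" → prefix "55" already present; 2 new (4, 1)
  "5502027" → prefix "55020" already present; 2 new (2, 7)
  "8127583" → prefix "812758" already present; 1 new (3)
  "81275836" → prefix "8127583" already present; 1 new (6)
Total nodes = 10 + 8 + 7 + 2 + 2 + 1 + 1 = 31

31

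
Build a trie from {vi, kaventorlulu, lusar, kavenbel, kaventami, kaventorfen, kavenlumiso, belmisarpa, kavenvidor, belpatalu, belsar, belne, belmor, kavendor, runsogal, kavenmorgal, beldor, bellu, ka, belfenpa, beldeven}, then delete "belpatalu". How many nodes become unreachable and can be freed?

6

Walk "belpatalu" from the leaf back toward the root, removing each node that no remaining word uses.
The suffix "patalu" (6 nodes) is used only by "belpatalu"; the node for "bel" still has the child "m", so pruning stops there.
Nodes removed: 6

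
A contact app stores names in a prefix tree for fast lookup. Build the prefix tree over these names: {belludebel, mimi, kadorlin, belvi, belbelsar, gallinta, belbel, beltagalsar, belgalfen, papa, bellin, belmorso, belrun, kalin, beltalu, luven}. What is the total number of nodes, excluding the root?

76

Trace insertions, counting only characters that open a new branch:
  "belludebel" → 10 new (b, e, l, l, u, d, e, b, e, l)
  "mimi" → 4 new (m, i, m, i)
  "kadorlin" → 8 new (k, a, d, o, r, l, i, n)
  "belvi" → prefix "bel" already present; 2 new (v, i)
  "belbelsar" → prefix "bel" already present; 6 new (b, e, l, s, a, r)
  "gallinta" → 8 new (g, a, l, l, i, n, t, a)
  "belbel" → prefix "belbel" already present; 0 new (none)
  "beltagalsar" → prefix "bel" already present; 8 new (t, a, g, a, l, s, a, r)
  "belgalfen" → prefix "bel" already present; 6 new (g, a, l, f, e, n)
  "papa" → 4 new (p, a, p, a)
  "bellin" → prefix "bell" already present; 2 new (i, n)
  "belmorso" → prefix "bel" already present; 5 new (m, o, r, s, o)
  "belrun" → prefix "bel" already present; 3 new (r, u, n)
  "kalin" → prefix "ka" already present; 3 new (l, i, n)
  "beltalu" → prefix "belta" already present; 2 new (l, u)
  "luven" → 5 new (l, u, v, e, n)
Total nodes = 10 + 4 + 8 + 2 + 6 + 8 + 0 + 8 + 6 + 4 + 2 + 5 + 3 + 3 + 2 + 5 = 76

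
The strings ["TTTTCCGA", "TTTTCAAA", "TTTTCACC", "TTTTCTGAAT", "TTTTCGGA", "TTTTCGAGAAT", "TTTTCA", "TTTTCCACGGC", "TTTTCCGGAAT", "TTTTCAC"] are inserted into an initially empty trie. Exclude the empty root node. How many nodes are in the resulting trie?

Trie structure (* marks end of a word):
(root)
└─ T
   └─ T
      └─ T
         └─ T
            └─ C
               ├─ A *
               │  ├─ A
               │  │  └─ A *
               │  └─ C *
               │     └─ C *
               ├─ C
               │  ├─ A
               │  │  └─ C
               │  │     └─ G
               │  │        └─ G
               │  │           └─ C *
               │  └─ G
               │     ├─ A *
               │     └─ G
               │        └─ A
               │           └─ A
               │              └─ T *
               ├─ G
               │  ├─ A
               │  │  └─ G
               │  │     └─ A
               │  │        └─ A
               │  │           └─ T *
               │  └─ G
               │     └─ A *
               └─ T
                  └─ G
                     └─ A
                        └─ A
                           └─ T *
Counting every labelled node above: 35.

35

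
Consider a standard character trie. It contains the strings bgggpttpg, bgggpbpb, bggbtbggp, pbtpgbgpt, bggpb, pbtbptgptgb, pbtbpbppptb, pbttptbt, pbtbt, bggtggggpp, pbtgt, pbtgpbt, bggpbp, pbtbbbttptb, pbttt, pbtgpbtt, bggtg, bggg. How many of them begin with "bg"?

Traverse to the node for "bg", then collect every word in that subtree.
Matches: "bggbtbggp", "bggg", "bgggpbpb", "bgggpttpg", "bggpb", "bggpbp", "bggtg", "bggtggggpp"
Count: 8

8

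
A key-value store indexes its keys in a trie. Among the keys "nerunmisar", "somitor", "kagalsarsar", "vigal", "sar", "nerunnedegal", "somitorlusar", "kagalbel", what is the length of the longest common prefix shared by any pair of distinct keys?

Equivalently: take the maximum, over all pairs, of their longest common prefix length.
"somitor" and "somitorlusar" agree on "somitor" (7 characters) before diverging; nothing deeper is shared.
Longest shared-prefix length: 7

7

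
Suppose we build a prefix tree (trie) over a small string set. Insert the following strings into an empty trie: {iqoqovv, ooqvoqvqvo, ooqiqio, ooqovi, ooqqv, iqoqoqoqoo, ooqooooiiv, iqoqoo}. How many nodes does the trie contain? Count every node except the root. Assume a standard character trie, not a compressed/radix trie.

Count nodes per top-level branch (shared prefixes stored once):
  'i'-branch (iqoqoo, iqoqoqoqoo, iqoqovv): 13 nodes
  'o'-branch (ooqiqio, ooqooooiiv, ooqovi, ooqqv, ooqvoqvqvo): 25 nodes
Sum: 38

38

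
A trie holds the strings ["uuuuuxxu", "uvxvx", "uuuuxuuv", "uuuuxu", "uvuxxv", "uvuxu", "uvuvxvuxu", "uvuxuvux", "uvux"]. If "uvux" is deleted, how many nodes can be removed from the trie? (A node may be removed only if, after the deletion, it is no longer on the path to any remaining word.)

Walk "uvux" from the leaf back toward the root, removing each node that no remaining word uses.
Every node on "uvux" is still needed (e.g. by "uvuxxv"), so nothing is freed.
Nodes removed: 0

0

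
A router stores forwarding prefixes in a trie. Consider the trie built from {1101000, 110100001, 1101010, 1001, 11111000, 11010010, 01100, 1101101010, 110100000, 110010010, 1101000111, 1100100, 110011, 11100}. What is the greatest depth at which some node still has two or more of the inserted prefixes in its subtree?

Equivalently: take the maximum, over all pairs, of their longest common prefix length.
e.g. "110100000" and "110100001" share the prefix "11010000" of length 8; no pair shares a longer one.
Longest shared-prefix length: 8

8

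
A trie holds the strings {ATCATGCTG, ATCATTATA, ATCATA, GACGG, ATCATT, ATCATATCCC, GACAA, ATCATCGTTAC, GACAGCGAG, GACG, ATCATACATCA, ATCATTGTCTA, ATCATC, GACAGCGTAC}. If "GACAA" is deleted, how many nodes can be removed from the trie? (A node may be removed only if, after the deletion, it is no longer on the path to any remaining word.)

A node on "GACAA"'s path can go only if nothing else ends at it or branches off below it.
The suffix "A" (1 node) is used only by "GACAA"; the node for "GACA" still has the child "G", so pruning stops there.
Nodes removed: 1

1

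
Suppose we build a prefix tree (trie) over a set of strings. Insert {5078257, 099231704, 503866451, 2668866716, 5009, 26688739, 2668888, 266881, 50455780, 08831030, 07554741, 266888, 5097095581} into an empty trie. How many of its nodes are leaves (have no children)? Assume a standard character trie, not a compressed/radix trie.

12

Leaves are exactly the stored words that no other stored word extends.
Those words: "07554741", "08831030", "099231704", "266881", "2668866716", "26688739", "2668888", "5009", "503866451", "50455780", "5078257", "5097095581"
Leaf count: 12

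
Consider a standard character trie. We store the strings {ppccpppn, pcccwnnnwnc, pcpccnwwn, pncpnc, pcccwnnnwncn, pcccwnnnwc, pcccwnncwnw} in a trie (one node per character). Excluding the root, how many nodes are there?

For each word, the new-node count is its length minus the longest prefix already in the trie:
  "ppccpppn" → 8 new (p, p, c, c, p, p, p, n)
  "pcccwnnnwnc" → prefix "p" already present; 10 new (c, c, c, w, n, n, n, w, n, c)
  "pcpccnwwn" → prefix "pc" already present; 7 new (p, c, c, n, w, w, n)
  "pncpnc" → prefix "p" already present; 5 new (n, c, p, n, c)
  "pcccwnnnwncn" → prefix "pcccwnnnwnc" already present; 1 new (n)
  "pcccwnnnwc" → prefix "pcccwnnnw" already present; 1 new (c)
  "pcccwnncwnw" → prefix "pcccwnn" already present; 4 new (c, w, n, w)
Total nodes = 8 + 10 + 7 + 5 + 1 + 1 + 4 = 36

36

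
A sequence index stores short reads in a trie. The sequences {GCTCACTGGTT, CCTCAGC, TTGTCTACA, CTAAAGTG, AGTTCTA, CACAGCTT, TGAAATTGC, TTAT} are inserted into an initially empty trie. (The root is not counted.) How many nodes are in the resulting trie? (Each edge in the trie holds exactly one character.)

For each word, the new-node count is its length minus the longest prefix already in the trie:
  "GCTCACTGGTT" → 11 new (G, C, T, C, A, C, T, G, G, T, T)
  "CCTCAGC" → 7 new (C, C, T, C, A, G, C)
  "TTGTCTACA" → 9 new (T, T, G, T, C, T, A, C, A)
  "CTAAAGTG" → prefix "C" already present; 7 new (T, A, A, A, G, T, G)
  "AGTTCTA" → 7 new (A, G, T, T, C, T, A)
  "CACAGCTT" → prefix "C" already present; 7 new (A, C, A, G, C, T, T)
  "TGAAATTGC" → prefix "T" already present; 8 new (G, A, A, A, T, T, G, C)
  "TTAT" → prefix "TT" already present; 2 new (A, T)
Total nodes = 11 + 7 + 9 + 7 + 7 + 7 + 8 + 2 = 58

58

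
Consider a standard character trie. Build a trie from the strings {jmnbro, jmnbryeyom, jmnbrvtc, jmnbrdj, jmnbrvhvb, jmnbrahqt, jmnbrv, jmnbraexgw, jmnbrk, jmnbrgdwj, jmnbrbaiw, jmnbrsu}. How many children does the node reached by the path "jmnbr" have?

9

Walk "jmnbr" from the root, arriving at one node.
Characters that immediately follow "jmnbr" among the stored strings: {a, b, d, g, k, o, s, v, y}.
That node has 9 child edges.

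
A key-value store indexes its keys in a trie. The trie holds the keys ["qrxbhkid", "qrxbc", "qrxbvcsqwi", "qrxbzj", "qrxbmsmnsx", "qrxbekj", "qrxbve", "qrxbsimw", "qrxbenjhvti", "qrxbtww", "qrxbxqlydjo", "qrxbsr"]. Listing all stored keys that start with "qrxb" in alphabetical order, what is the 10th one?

DFS of the "qrxb" subtree visits, in order: "qrxbc", "qrxbekj", "qrxbenjhvti", "qrxbhkid", "qrxbmsmnsx", "qrxbsimw", "qrxbsr", "qrxbtww", "qrxbvcsqwi", "qrxbve", "qrxbxqlydjo", "qrxbzj"
Position 10: qrxbve

qrxbve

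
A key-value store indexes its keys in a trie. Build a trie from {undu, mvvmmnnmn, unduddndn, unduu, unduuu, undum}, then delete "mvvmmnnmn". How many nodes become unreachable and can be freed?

9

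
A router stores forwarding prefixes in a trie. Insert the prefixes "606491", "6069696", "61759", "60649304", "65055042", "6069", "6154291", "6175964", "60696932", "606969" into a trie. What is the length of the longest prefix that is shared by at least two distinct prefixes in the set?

6

Look for the deepest trie node that still has at least two words in its subtree.
e.g. "606969" and "60696932" share the prefix "606969" of length 6; no pair shares a longer one.
Longest shared-prefix length: 6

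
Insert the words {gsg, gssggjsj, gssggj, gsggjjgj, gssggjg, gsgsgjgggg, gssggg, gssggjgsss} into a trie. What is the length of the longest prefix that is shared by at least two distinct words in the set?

The deepest shared node is where two words last agree before diverging.
e.g. "gssggjg" and "gssggjgsss" share the prefix "gssggjg" of length 7; no pair shares a longer one.
Longest shared-prefix length: 7

7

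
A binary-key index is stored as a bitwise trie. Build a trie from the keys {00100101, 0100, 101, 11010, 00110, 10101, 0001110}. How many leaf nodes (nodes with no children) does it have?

Leaves are exactly the stored words that no other stored word extends.
Those words: "0001110", "00100101", "00110", "0100", "10101", "11010"
Leaf count: 6

6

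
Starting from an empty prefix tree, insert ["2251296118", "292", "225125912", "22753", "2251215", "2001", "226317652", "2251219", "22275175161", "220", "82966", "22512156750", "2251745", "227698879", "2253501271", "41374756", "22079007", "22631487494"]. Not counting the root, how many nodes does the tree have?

Insert word by word; a character creates a node only if that edge doesn't already exist:
  "2251296118" → 10 new (2, 2, 5, 1, 2, 9, 6, 1, 1, 8)
  "292" → prefix "2" already present; 2 new (9, 2)
  "225125912" → prefix "22512" already present; 4 new (5, 9, 1, 2)
  "22753" → prefix "22" already present; 3 new (7, 5, 3)
  "2251215" → prefix "22512" already present; 2 new (1, 5)
  "2001" → prefix "2" already present; 3 new (0, 0, 1)
  "226317652" → prefix "22" already present; 7 new (6, 3, 1, 7, 6, 5, 2)
  "2251219" → prefix "225121" already present; 1 new (9)
  "22275175161" → prefix "22" already present; 9 new (2, 7, 5, 1, 7, 5, 1, 6, 1)
  "220" → prefix "22" already present; 1 new (0)
  "82966" → 5 new (8, 2, 9, 6, 6)
  "22512156750" → prefix "2251215" already present; 4 new (6, 7, 5, 0)
  "2251745" → prefix "2251" already present; 3 new (7, 4, 5)
  "227698879" → prefix "227" already present; 6 new (6, 9, 8, 8, 7, 9)
  "2253501271" → prefix "225" already present; 7 new (3, 5, 0, 1, 2, 7, 1)
  "41374756" → 8 new (4, 1, 3, 7, 4, 7, 5, 6)
  "22079007" → prefix "220" already present; 5 new (7, 9, 0, 0, 7)
  "22631487494" → prefix "22631" already present; 6 new (4, 8, 7, 4, 9, 4)
Total nodes = 10 + 2 + 4 + 3 + 2 + 3 + 7 + 1 + 9 + 1 + 5 + 4 + 3 + 6 + 7 + 8 + 5 + 6 = 86

86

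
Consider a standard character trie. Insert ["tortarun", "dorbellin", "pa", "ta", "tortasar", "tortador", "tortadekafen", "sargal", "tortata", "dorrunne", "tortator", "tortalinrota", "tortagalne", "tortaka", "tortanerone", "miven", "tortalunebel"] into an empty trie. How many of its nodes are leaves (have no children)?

17

A leaf is a node with no children — equivalently, the end of a word that is not a proper prefix of any other stored word.
Those words: "dorbellin", "dorrunne", "miven", "pa", "sargal", "ta", "tortadekafen", "tortador", "tortagalne", "tortaka", "tortalinrota", "tortalunebel", "tortanerone", "tortarun", "tortasar", "tortata", "tortator"
Leaf count: 17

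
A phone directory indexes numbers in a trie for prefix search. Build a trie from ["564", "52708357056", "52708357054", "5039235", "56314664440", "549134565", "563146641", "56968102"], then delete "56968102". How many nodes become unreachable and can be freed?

A node on "56968102"'s path can go only if nothing else ends at it or branches off below it.
The suffix "968102" (6 nodes) is used only by "56968102"; the node for "56" still has the child "4", so pruning stops there.
Nodes removed: 6

6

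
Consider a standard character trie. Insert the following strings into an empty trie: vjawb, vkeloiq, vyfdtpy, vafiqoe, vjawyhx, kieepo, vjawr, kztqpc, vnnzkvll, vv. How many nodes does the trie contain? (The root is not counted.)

46

Count nodes per top-level branch (shared prefixes stored once):
  'k'-branch (kieepo, kztqpc): 11 nodes
  'v'-branch (vafiqoe, vjawb, vjawr, vjawyhx, vkeloiq, vnnzkvll, vv, vyfdtpy): 35 nodes
Sum: 46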